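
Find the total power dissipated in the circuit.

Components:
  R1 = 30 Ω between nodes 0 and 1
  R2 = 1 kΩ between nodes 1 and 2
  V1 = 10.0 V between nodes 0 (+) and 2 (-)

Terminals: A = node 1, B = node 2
Nodal analysis, taking node 2 as the 0 V reference.
Source V1 fixes V_0 = 10 V.
KCL at each unknown node (sum of currents leaving = 0; resistances in Ω):
  Node 1: (V_1 - 10)/30 + (V_1 - 0)/1000 = 0
Collecting terms: 0.03433 × V_1 = 0.3333  =>  V_1 = 9.709 V
Power in each resistor, P = (ΔV)²/R:
  P_R1 = (10 - 9.709)²/30 = 0.002828 W
  P_R2 = (9.709 - 0)²/1000 = 0.09426 W
P_total = P_R1 + P_R2 = 0.09709 W

Final answer: 0.09709 W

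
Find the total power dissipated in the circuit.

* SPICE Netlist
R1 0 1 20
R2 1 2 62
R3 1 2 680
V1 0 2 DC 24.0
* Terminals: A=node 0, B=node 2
Nodal analysis, taking node 2 as the 0 V reference.
Source V1 fixes V_0 = 24 V.
KCL at each unknown node (sum of currents leaving = 0; resistances in Ω):
  Node 1: (V_1 - 24)/20 + (V_1 - 0)/62 + (V_1 - 0)/680 = 0
Collecting terms: 0.0676 × V_1 = 1.2  =>  V_1 = 17.75 V
Power in each resistor, P = (ΔV)²/R:
  P_R1 = (24 - 17.75)²/20 = 1.952 W
  P_R2 = (17.75 - 0)²/62 = 5.083 W
  P_R3 = (17.75 - 0)²/680 = 0.4634 W
P_total = P_R1 + P_R2 + P_R3 = 7.498 W

Final answer: 7.498 W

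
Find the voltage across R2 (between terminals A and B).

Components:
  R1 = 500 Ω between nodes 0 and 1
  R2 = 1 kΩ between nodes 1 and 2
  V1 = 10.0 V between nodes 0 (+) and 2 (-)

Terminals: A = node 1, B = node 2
R1 and R2 are in series across V1 (node 0 → node 1 → node 2), and the output A–B is taken across R2, so this is a voltage divider.
Series current: I = V1/(R1 + R2) = 10/(500 + 1000) = 10/1500 = 0.006667 A
V_R2 = I × R2 = V1 × R2/(R1 + R2) = 10 × 1000/1500 = 6.667 V

Final answer: 6.667 V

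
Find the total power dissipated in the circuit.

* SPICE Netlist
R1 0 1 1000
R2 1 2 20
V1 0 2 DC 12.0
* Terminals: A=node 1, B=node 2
Nodal analysis, taking node 2 as the 0 V reference.
Source V1 fixes V_0 = 12 V.
KCL at each unknown node (sum of currents leaving = 0; resistances in Ω):
  Node 1: (V_1 - 12)/1000 + (V_1 - 0)/20 = 0
Collecting terms: 0.051 × V_1 = 0.012  =>  V_1 = 0.2353 V
Power in each resistor, P = (ΔV)²/R:
  P_R1 = (12 - 0.2353)²/1000 = 0.1384 W
  P_R2 = (0.2353 - 0)²/20 = 0.002768 W
P_total = P_R1 + P_R2 = 0.1412 W

Final answer: 0.1412 W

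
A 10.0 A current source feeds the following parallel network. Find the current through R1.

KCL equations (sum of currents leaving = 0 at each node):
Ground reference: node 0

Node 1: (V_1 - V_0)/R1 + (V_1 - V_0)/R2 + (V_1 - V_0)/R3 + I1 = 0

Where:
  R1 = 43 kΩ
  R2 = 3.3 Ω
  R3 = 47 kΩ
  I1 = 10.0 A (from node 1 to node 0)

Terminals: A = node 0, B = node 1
All resistors sit directly between nodes 0 and 1, so they are in parallel and share one voltage V; the full source current 10 A splits among them.
1/R_par = 1/43000 + 1/3.3 + 1/47000 = 0.3031 S  =>  R_par = 3.3 Ω
V = I × R_par = 10 × 3.3 = 33 V
I_R1 = V/R1 = 33/43000 = 0.0007673 A

Final answer: 0.0007673 A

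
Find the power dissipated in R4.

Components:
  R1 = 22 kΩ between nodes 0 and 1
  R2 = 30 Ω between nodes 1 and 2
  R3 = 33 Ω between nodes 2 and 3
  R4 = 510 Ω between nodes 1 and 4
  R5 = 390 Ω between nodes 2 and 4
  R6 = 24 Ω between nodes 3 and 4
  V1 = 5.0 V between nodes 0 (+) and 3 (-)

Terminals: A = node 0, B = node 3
Nodal analysis, taking node 3 as the 0 V reference.
Source V1 fixes V_0 = 5 V.
KCL at each unknown node (sum of currents leaving = 0; resistances in Ω):
  Node 1: (V_1 - 5)/22000 + (V_1 - V_2)/30 + (V_1 - V_4)/510 = 0
  Node 2: (V_2 - V_1)/30 + (V_2 - 0)/33 + (V_2 - V_4)/390 = 0
  Node 4: (V_4 - V_1)/510 + (V_4 - V_2)/390 + (V_4 - 0)/24 = 0
Collecting terms (coefficients in siemens):
  0.03534·V_1 - 0.03333·V_2 - 0.001961·V_4 = 0.0002273
  0.0662·V_2 - 0.03333·V_1 - 0.002564·V_4 = 0
  0.04619·V_4 - 0.001961·V_1 - 0.002564·V_2 = 0
Solving these 3 simultaneous equations (Gaussian elimination) gives:
  V_1 = 0.0124 V, V_2 = 0.006278 V, V_4 = 0.0008749 V
I_R4 = (V_1 - V_4)/R4 = (0.0124 - 0.0008749)/510 = 0.0000226 A
P_R4 = I_R4² × R4 = (0.0000226)² × 510 = 0.0000002605 W

Final answer: 2.605e-07 W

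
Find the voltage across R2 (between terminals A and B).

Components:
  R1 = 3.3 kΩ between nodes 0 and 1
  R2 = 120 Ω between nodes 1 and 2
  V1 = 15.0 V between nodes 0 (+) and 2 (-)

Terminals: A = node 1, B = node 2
R1 and R2 are in series across V1 (node 0 → node 1 → node 2), and the output A–B is taken across R2, so this is a voltage divider.
Series current: I = V1/(R1 + R2) = 15/(3300 + 120) = 15/3420 = 0.004386 A
V_R2 = I × R2 = V1 × R2/(R1 + R2) = 15 × 120/3420 = 0.5263 V

Final answer: 0.5263 V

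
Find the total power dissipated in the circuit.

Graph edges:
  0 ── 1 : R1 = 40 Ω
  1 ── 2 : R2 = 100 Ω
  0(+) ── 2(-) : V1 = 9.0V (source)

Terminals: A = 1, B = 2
Nodal analysis, taking node 2 as the 0 V reference.
Source V1 fixes V_0 = 9 V.
KCL at each unknown node (sum of currents leaving = 0; resistances in Ω):
  Node 1: (V_1 - 9)/40 + (V_1 - 0)/100 = 0
Collecting terms: 0.035 × V_1 = 0.225  =>  V_1 = 6.429 V
Power in each resistor, P = (ΔV)²/R:
  P_R1 = (9 - 6.429)²/40 = 0.1653 W
  P_R2 = (6.429 - 0)²/100 = 0.4133 W
P_total = P_R1 + P_R2 = 0.5786 W

Final answer: 0.5786 W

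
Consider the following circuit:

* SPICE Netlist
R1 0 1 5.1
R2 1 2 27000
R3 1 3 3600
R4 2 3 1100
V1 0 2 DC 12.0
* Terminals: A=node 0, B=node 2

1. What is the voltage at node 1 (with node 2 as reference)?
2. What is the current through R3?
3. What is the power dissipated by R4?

Nodal analysis, taking node 2 as the 0 V reference.
Source V1 fixes V_0 = 12 V.
KCL at each unknown node (sum of currents leaving = 0; resistances in Ω):
  Node 1: (V_1 - 12)/5.1 + (V_1 - 0)/27000 + (V_1 - V_3)/3600 = 0
  Node 3: (V_3 - V_1)/3600 + (V_3 - 0)/1100 = 0
Collecting terms (coefficients in siemens):
  0.1964·V_1 - 0.0002778·V_3 = 2.353
  0.001187·V_3 - 0.0002778·V_1 = 0
Determinant D = (0.1964)(0.001187) - (-0.0002778)(-0.0002778) = 0.000233
V_1 = [(2.353)(0.001187) - (-0.0002778)(0)]/D = 11.98 V
V_3 = [(0.1964)(0) - (2.353)(-0.0002778)]/D = 2.805 V
Part 1:
  Read off the nodal solution: V_1 = 11.98 V
Part 2:
  I_R3 = (V_1 - V_3)/R3 = (11.98 - 2.805)/3600 = 0.00255 A
  Magnitude: I_R3 = 0.00255 A
Part 3:
  I_R4 = (V_2 - V_3)/R4 = (0 - 2.805)/1100 = -0.00255 A
  P_R4 = I_R4² × R4 = (-0.00255)² × 1100 = 0.007152 W

Final answers:
1. V_1 = 11.98 V
2. I_R3 = 0.00255 A
3. P_R4 = 0.007152 W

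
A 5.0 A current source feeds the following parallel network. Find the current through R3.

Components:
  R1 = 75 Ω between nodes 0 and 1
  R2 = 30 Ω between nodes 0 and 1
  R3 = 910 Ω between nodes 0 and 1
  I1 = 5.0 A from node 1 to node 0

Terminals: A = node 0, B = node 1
All resistors sit directly between nodes 0 and 1, so they are in parallel and share one voltage V; the full source current 5 A splits among them.
1/R_par = 1/75 + 1/30 + 1/910 = 0.04777 S  =>  R_par = 20.94 Ω
V = I × R_par = 5 × 20.94 = 104.7 V
I_R3 = V/R3 = 104.7/910 = 0.115 A

Final answer: 0.115 A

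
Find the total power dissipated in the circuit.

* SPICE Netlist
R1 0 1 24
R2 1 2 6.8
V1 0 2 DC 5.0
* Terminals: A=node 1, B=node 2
Nodal analysis, taking node 2 as the 0 V reference.
Source V1 fixes V_0 = 5 V.
KCL at each unknown node (sum of currents leaving = 0; resistances in Ω):
  Node 1: (V_1 - 5)/24 + (V_1 - 0)/6.8 = 0
Collecting terms: 0.1887 × V_1 = 0.2083  =>  V_1 = 1.104 V
Power in each resistor, P = (ΔV)²/R:
  P_R1 = (5 - 1.104)²/24 = 0.6325 W
  P_R2 = (1.104 - 0)²/6.8 = 0.1792 W
P_total = P_R1 + P_R2 = 0.8117 W

Final answer: 0.8117 W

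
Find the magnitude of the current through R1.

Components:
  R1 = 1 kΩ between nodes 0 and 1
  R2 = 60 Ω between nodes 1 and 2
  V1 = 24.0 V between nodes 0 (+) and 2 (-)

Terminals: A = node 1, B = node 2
Nodal analysis, taking node 2 as the 0 V reference.
Source V1 fixes V_0 = 24 V.
KCL at each unknown node (sum of currents leaving = 0; resistances in Ω):
  Node 1: (V_1 - 24)/1000 + (V_1 - 0)/60 = 0
Collecting terms: 0.01767 × V_1 = 0.024  =>  V_1 = 1.358 V
I_R1 = (V_0 - V_1)/R1 = (24 - 1.358)/1000 = 0.02264 A
|I_R1| = 0.02264 A

Final answer: |I_R1| = 0.02264 A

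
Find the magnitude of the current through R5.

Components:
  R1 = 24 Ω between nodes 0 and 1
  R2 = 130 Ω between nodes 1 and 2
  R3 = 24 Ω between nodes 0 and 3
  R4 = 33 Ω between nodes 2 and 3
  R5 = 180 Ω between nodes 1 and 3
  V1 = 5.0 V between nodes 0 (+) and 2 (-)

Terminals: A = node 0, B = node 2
Nodal analysis, taking node 2 as the 0 V reference.
Source V1 fixes V_0 = 5 V.
KCL at each unknown node (sum of currents leaving = 0; resistances in Ω):
  Node 1: (V_1 - 5)/24 + (V_1 - 0)/130 + (V_1 - V_3)/180 = 0
  Node 3: (V_3 - 5)/24 + (V_3 - 0)/33 + (V_3 - V_1)/180 = 0
Collecting terms (coefficients in siemens):
  0.05491·V_1 - 0.005556·V_3 = 0.2083
  0.07753·V_3 - 0.005556·V_1 = 0.2083
Determinant D = (0.05491)(0.07753) - (-0.005556)(-0.005556) = 0.004226
V_1 = [(0.2083)(0.07753) - (-0.005556)(0.2083)]/D = 4.095 V
V_3 = [(0.05491)(0.2083) - (0.2083)(-0.005556)]/D = 2.981 V
I_R5 = (V_1 - V_3)/R5 = (4.095 - 2.981)/180 = 0.006192 A
|I_R5| = 0.006192 A

Final answer: |I_R5| = 0.006192 A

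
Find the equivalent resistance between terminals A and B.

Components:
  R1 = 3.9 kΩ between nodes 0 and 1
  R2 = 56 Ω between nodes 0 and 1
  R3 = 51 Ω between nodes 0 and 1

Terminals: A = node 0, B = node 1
Reduce the network between node 0 (A) and node 1 (B) by series/parallel combination:
  Rp1 = R1 ‖ R2 ‖ R3 (parallel, all between nodes 0 and 1) = 1/(1/3900 + 1/56 + 1/51) = 26.51 Ω
R_eq = 26.51 Ω

Final answer: 26.51 Ω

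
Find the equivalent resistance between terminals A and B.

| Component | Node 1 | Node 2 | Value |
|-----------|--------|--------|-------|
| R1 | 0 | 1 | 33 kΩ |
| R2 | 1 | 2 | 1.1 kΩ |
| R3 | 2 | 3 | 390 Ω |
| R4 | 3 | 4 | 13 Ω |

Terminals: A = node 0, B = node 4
Reduce the network between node 0 (A) and node 4 (B) by series/parallel combination:
  Rs1 = R1 + R2 (series, joined only at node 1) = 33000 + 1100 = 34100 Ω
  Rs2 = R3 + Rs1 (series, joined only at node 2) = 390 + 34100 = 34490 Ω
  Rs3 = R4 + Rs2 (series, joined only at node 3) = 13 + 34490 = 34500 Ω
R_eq = 34.5 kΩ

Final answer: 34.5 kΩ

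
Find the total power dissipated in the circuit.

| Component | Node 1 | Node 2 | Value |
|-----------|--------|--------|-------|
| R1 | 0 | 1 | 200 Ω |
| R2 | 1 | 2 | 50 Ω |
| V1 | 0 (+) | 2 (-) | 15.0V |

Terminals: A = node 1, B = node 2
Nodal analysis, taking node 2 as the 0 V reference.
Source V1 fixes V_0 = 15 V.
KCL at each unknown node (sum of currents leaving = 0; resistances in Ω):
  Node 1: (V_1 - 15)/200 + (V_1 - 0)/50 = 0
Collecting terms: 0.025 × V_1 = 0.075  =>  V_1 = 3 V
Power in each resistor, P = (ΔV)²/R:
  P_R1 = (15 - 3)²/200 = 0.72 W
  P_R2 = (3 - 0)²/50 = 0.18 W
P_total = P_R1 + P_R2 = 0.9 W

Final answer: 0.9 W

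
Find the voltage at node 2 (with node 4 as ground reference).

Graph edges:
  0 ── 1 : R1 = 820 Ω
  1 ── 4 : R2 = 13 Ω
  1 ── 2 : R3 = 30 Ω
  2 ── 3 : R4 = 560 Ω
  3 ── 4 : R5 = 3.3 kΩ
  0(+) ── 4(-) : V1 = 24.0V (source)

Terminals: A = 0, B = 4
Nodal analysis, taking node 4 as the 0 V reference.
Source V1 fixes V_0 = 24 V.
KCL at each unknown node (sum of currents leaving = 0; resistances in Ω):
  Node 1: (V_1 - 24)/820 + (V_1 - 0)/13 + (V_1 - V_2)/30 = 0
  Node 2: (V_2 - V_1)/30 + (V_2 - V_3)/560 = 0
  Node 3: (V_3 - V_2)/560 + (V_3 - 0)/3300 = 0
Collecting terms (coefficients in siemens):
  0.1115·V_1 - 0.03333·V_2 = 0.02927
  0.03512·V_2 - 0.03333·V_1 - 0.001786·V_3 = 0
  0.002089·V_3 - 0.001786·V_2 = 0
Solving these 3 simultaneous equations (Gaussian elimination) gives:
  V_1 = 0.3733 V, V_2 = 0.3704 V, V_3 = 0.3167 V
The requested potential is V_2 = 0.3704 V.

Final answer: V_2 = 0.3704 V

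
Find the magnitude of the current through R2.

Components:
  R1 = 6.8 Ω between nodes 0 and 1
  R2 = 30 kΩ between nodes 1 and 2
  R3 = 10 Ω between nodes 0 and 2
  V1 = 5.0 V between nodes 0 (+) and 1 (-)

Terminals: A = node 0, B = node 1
Nodal analysis, taking node 1 as the 0 V reference.
Source V1 fixes V_0 = 5 V.
KCL at each unknown node (sum of currents leaving = 0; resistances in Ω):
  Node 2: (V_2 - 0)/30000 + (V_2 - 5)/10 = 0
Collecting terms: 0.1 × V_2 = 0.5  =>  V_2 = 4.998 V
I_R2 = (V_1 - V_2)/R2 = (0 - 4.998)/30000 = -0.0001666 A
|I_R2| = 0.0001666 A

Final answer: |I_R2| = 0.0001666 A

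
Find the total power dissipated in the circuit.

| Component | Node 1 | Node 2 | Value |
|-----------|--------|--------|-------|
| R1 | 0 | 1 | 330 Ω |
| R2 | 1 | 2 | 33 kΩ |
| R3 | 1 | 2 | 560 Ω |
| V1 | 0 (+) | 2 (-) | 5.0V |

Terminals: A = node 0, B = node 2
Nodal analysis, taking node 2 as the 0 V reference.
Source V1 fixes V_0 = 5 V.
KCL at each unknown node (sum of currents leaving = 0; resistances in Ω):
  Node 1: (V_1 - 5)/330 + (V_1 - 0)/33000 + (V_1 - 0)/560 = 0
Collecting terms: 0.004846 × V_1 = 0.01515  =>  V_1 = 3.126 V
Power in each resistor, P = (ΔV)²/R:
  P_R1 = (5 - 3.126)²/330 = 0.01064 W
  P_R2 = (3.126 - 0)²/33000 = 0.0002962 W
  P_R3 = (3.126 - 0)²/560 = 0.01745 W
P_total = P_R1 + P_R2 + P_R3 = 0.02839 W

Final answer: 0.02839 W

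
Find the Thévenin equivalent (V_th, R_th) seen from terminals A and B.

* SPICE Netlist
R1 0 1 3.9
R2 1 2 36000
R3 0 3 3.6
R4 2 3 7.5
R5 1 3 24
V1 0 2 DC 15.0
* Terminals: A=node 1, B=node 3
Step 1 — V_th is the open-circuit voltage V_A - V_B (nothing connected across the terminals).
Nodal analysis, taking node 2 as the 0 V reference.
Source V1 fixes V_0 = 15 V.
KCL at each unknown node (sum of currents leaving = 0; resistances in Ω):
  Node 1: (V_1 - 15)/3.9 + (V_1 - 0)/36000 + (V_1 - V_3)/24 = 0
  Node 3: (V_3 - 15)/3.6 + (V_3 - 0)/7.5 + (V_3 - V_1)/24 = 0
Collecting terms (coefficients in siemens):
  0.2981·V_1 - 0.04167·V_3 = 3.846
  0.4528·V_3 - 0.04167·V_1 = 4.167
Determinant D = (0.2981)(0.4528) - (-0.04167)(-0.04167) = 0.1332
V_1 = [(3.846)(0.4528) - (-0.04167)(4.167)]/D = 14.37 V
V_3 = [(0.2981)(4.167) - (3.846)(-0.04167)]/D = 10.53 V
V_th = V_1 - V_3 = 14.37 - 10.53 = 3.848 V
Step 2 — R_th: zero the source — replace V1 by a short circuit (node 2 merges into node 0) — and find the resistance seen between A (node 1) and B (node 3).
Reduce the network between node 1 (A) and node 3 (B) by series/parallel combination:
  Rp1 = R1 ‖ R2 (parallel, both between nodes 0 and 1) = 1/(1/3.9 + 1/36000) = 3.9 Ω
  Rp2 = R3 ‖ R4 (parallel, both between nodes 0 and 3) = 1/(1/3.6 + 1/7.5) = 2.432 Ω
  Rs1 = Rp1 + Rp2 (series, joined only at node 0) = 3.9 + 2.432 = 6.332 Ω
  Rp3 = R5 ‖ Rs1 (parallel, both between nodes 1 and 3) = 1/(1/24 + 1/6.332) = 5.01 Ω
R_th = 5.01 Ω

Final answer: V_th = 3.848 V, R_th = 5.01 Ω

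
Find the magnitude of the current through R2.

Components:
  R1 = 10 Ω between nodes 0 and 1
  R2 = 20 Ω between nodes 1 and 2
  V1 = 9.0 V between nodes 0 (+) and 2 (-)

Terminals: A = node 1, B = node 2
Nodal analysis, taking node 2 as the 0 V reference.
Source V1 fixes V_0 = 9 V.
KCL at each unknown node (sum of currents leaving = 0; resistances in Ω):
  Node 1: (V_1 - 9)/10 + (V_1 - 0)/20 = 0
Collecting terms: 0.15 × V_1 = 0.9  =>  V_1 = 6 V
I_R2 = (V_1 - V_2)/R2 = (6 - 0)/20 = 0.3 A
|I_R2| = 0.3 A

Final answer: |I_R2| = 0.3 A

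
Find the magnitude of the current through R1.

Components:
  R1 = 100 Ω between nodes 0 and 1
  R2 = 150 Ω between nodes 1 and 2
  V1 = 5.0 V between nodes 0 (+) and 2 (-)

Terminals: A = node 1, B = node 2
Nodal analysis, taking node 2 as the 0 V reference.
Source V1 fixes V_0 = 5 V.
KCL at each unknown node (sum of currents leaving = 0; resistances in Ω):
  Node 1: (V_1 - 5)/100 + (V_1 - 0)/150 = 0
Collecting terms: 0.01667 × V_1 = 0.05  =>  V_1 = 3 V
I_R1 = (V_0 - V_1)/R1 = (5 - 3)/100 = 0.02 A
|I_R1| = 0.02 A

Final answer: |I_R1| = 0.02 A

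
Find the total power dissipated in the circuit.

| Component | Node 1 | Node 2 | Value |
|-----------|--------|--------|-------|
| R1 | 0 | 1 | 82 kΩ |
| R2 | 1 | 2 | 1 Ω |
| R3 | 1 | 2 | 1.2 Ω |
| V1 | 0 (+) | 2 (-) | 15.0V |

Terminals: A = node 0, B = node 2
Nodal analysis, taking node 2 as the 0 V reference.
Source V1 fixes V_0 = 15 V.
KCL at each unknown node (sum of currents leaving = 0; resistances in Ω):
  Node 1: (V_1 - 15)/82000 + (V_1 - 0)/1 + (V_1 - 0)/1.2 = 0
Collecting terms: 1.833 × V_1 = 0.0001829  =>  V_1 = 0.00009978 V
Power in each resistor, P = (ΔV)²/R:
  P_R1 = (15 - 0.00009978)²/82000 = 0.002744 W
  P_R2 = (0.00009978 - 0)²/1 = 0.000000009956 W
  P_R3 = (0.00009978 - 0)²/1.2 = 0.000000008296 W
P_total = P_R1 + P_R2 + P_R3 = 0.002744 W

Final answer: 0.002744 W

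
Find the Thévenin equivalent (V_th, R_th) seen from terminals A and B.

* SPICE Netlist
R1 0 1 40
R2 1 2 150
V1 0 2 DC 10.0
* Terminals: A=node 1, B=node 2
Step 1 — V_th is the open-circuit voltage V_A - V_B (nothing connected across the terminals).
Nodal analysis, taking node 2 as the 0 V reference.
Source V1 fixes V_0 = 10 V.
KCL at each unknown node (sum of currents leaving = 0; resistances in Ω):
  Node 1: (V_1 - 10)/40 + (V_1 - 0)/150 = 0
Collecting terms: 0.03167 × V_1 = 0.25  =>  V_1 = 7.895 V
V_th = V_1 - V_2 = 7.895 - 0 = 7.895 V
Step 2 — R_th: zero the source — replace V1 by a short circuit (node 2 merges into node 0) — and find the resistance seen between A (node 1) and B (node 0).
Reduce the network between node 1 (A) and node 0 (B) by series/parallel combination:
  Rp1 = R1 ‖ R2 (parallel, both between nodes 0 and 1) = 1/(1/40 + 1/150) = 31.58 Ω
R_th = 31.58 Ω

Final answer: V_th = 7.895 V, R_th = 31.58 Ω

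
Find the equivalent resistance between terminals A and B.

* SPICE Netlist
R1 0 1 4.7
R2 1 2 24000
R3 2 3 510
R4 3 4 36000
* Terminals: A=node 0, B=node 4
Reduce the network between node 0 (A) and node 4 (B) by series/parallel combination:
  Rs1 = R1 + R2 (series, joined only at node 1) = 4.7 + 24000 = 24000 Ω
  Rs2 = R3 + Rs1 (series, joined only at node 2) = 510 + 24000 = 24510 Ω
  Rs3 = R4 + Rs2 (series, joined only at node 3) = 36000 + 24510 = 60510 Ω
R_eq = 60.51 kΩ

Final answer: 60.51 kΩ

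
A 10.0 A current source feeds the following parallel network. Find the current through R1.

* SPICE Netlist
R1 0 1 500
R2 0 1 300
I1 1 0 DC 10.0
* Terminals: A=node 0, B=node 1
All resistors sit directly between nodes 0 and 1, so they are in parallel and share one voltage V; the full source current 10 A splits among them.
1/R_par = 1/500 + 1/300 = 0.005333 S  =>  R_par = 187.5 Ω
V = I × R_par = 10 × 187.5 = 1875 V
I_R1 = V/R1 = 1875/500 = 3.75 A

Final answer: 3.75 A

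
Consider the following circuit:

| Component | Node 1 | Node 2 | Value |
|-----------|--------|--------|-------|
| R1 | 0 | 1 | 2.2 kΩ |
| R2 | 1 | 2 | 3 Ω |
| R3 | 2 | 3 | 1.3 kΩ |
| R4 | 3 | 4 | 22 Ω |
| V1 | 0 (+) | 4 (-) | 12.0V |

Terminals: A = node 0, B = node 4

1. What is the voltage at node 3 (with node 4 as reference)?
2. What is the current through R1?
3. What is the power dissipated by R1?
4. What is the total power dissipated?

Nodal analysis, taking node 4 as the 0 V reference.
Source V1 fixes V_0 = 12 V.
KCL at each unknown node (sum of currents leaving = 0; resistances in Ω):
  Node 1: (V_1 - 12)/2200 + (V_1 - V_2)/3 = 0
  Node 2: (V_2 - V_1)/3 + (V_2 - V_3)/1300 = 0
  Node 3: (V_3 - V_2)/1300 + (V_3 - 0)/22 = 0
Collecting terms (coefficients in siemens):
  0.3338·V_1 - 0.3333·V_2 = 0.005455
  0.3341·V_2 - 0.3333·V_1 - 0.0007692·V_3 = 0
  0.04622·V_3 - 0.0007692·V_2 = 0
Solving these 3 simultaneous equations (Gaussian elimination) gives:
  V_1 = 4.511 V, V_2 = 4.5 V, V_3 = 0.07489 V
Part 1:
  Read off the nodal solution: V_3 = 0.07489 V
Part 2:
  I_R1 = (V_0 - V_1)/R1 = (12 - 4.511)/2200 = 0.003404 A
  Magnitude: I_R1 = 0.003404 A
Part 3:
  I_R1 = (V_0 - V_1)/R1 = (12 - 4.511)/2200 = 0.003404 A
  P_R1 = I_R1² × R1 = (0.003404)² × 2200 = 0.0255 W
Part 4:
  Power in each resistor, P = (ΔV)²/R:
    P_R1 = (12 - 4.511)²/2200 = 0.0255 W
    P_R2 = (4.511 - 4.5)²/3 = 0.00003477 W
    P_R3 = (4.5 - 0.07489)²/1300 = 0.01507 W
    P_R4 = (0.07489 - 0)²/22 = 0.000255 W
  P_total = P_R1 + P_R2 + P_R3 + P_R4 = 0.04085 W

Final answers:
1. V_3 = 0.07489 V
2. I_R1 = 0.003404 A
3. P_R1 = 0.0255 W
4. P_total = 0.04085 W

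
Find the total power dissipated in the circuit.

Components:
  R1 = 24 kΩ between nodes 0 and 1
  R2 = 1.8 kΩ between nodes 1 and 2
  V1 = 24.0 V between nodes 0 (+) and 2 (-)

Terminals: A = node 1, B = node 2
Nodal analysis, taking node 2 as the 0 V reference.
Source V1 fixes V_0 = 24 V.
KCL at each unknown node (sum of currents leaving = 0; resistances in Ω):
  Node 1: (V_1 - 24)/24000 + (V_1 - 0)/1800 = 0
Collecting terms: 0.0005972 × V_1 = 0.001  =>  V_1 = 1.674 V
Power in each resistor, P = (ΔV)²/R:
  P_R1 = (24 - 1.674)²/24000 = 0.02077 W
  P_R2 = (1.674 - 0)²/1800 = 0.001558 W
P_total = P_R1 + P_R2 = 0.02233 W

Final answer: 0.02233 W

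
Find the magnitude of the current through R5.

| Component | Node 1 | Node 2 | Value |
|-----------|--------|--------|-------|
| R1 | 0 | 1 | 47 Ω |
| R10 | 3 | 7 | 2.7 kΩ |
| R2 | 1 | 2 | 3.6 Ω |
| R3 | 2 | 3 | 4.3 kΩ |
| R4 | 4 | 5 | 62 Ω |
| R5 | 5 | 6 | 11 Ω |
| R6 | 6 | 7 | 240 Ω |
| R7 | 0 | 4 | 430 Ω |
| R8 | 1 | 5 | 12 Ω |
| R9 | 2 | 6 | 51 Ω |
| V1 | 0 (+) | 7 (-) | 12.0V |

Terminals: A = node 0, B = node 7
Nodal analysis, taking node 7 as the 0 V reference.
Source V1 fixes V_0 = 12 V.
KCL at each unknown node (sum of currents leaving = 0; resistances in Ω):
  Node 1: (V_1 - 12)/47 + (V_1 - V_2)/3.6 + (V_1 - V_5)/12 = 0
  Node 2: (V_2 - V_1)/3.6 + (V_2 - V_3)/4300 + (V_2 - V_6)/51 = 0
  Node 3: (V_3 - V_2)/4300 + (V_3 - 0)/2700 = 0
  Node 4: (V_4 - V_5)/62 + (V_4 - 12)/430 = 0
  Node 5: (V_5 - V_4)/62 + (V_5 - V_6)/11 + (V_5 - V_1)/12 = 0
  Node 6: (V_6 - V_5)/11 + (V_6 - 0)/240 + (V_6 - V_2)/51 = 0
Collecting terms (coefficients in siemens):
  0.3824·V_1 - 0.2778·V_2 - 0.08333·V_5 = 0.2553
  0.2976·V_2 - 0.2778·V_1 - 0.0002326·V_3 - 0.01961·V_6 = 0
  0.0006029·V_3 - 0.0002326·V_2 = 0
  0.01845·V_4 - 0.01613·V_5 = 0.02791
  0.1904·V_5 - 0.08333·V_1 - 0.01613·V_4 - 0.09091·V_6 = 0
  0.1147·V_6 - 0.01961·V_2 - 0.09091·V_5 = 0
Solving these 6 simultaneous equations (Gaussian elimination) gives:
  V_1 = 10.24 V, V_2 = 10.2 V, V_3 = 3.933 V, V_4 = 10.2 V
  V_5 = 9.945 V, V_6 = 9.627 V
I_R5 = (V_5 - V_6)/R5 = (9.945 - 9.627)/11 = 0.02894 A
|I_R5| = 0.02894 A

Final answer: |I_R5| = 0.02894 A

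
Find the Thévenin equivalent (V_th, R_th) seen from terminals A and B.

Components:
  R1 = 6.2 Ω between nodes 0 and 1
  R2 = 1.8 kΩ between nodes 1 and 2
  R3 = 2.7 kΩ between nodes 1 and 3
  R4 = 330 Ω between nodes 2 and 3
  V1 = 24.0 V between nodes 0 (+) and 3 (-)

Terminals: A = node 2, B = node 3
Step 1 — V_th is the open-circuit voltage V_A - V_B (nothing connected across the terminals).
Nodal analysis, taking node 3 as the 0 V reference.
Source V1 fixes V_0 = 24 V.
KCL at each unknown node (sum of currents leaving = 0; resistances in Ω):
  Node 1: (V_1 - 24)/6.2 + (V_1 - V_2)/1800 + (V_1 - 0)/2700 = 0
  Node 2: (V_2 - V_1)/1800 + (V_2 - 0)/330 = 0
Collecting terms (coefficients in siemens):
  0.1622·V_1 - 0.0005556·V_2 = 3.871
  0.003586·V_2 - 0.0005556·V_1 = 0
Determinant D = (0.1622)(0.003586) - (-0.0005556)(-0.0005556) = 0.0005814
V_1 = [(3.871)(0.003586) - (-0.0005556)(0)]/D = 23.88 V
V_2 = [(0.1622)(0) - (3.871)(-0.0005556)]/D = 3.699 V
V_th = V_2 - V_3 = 3.699 - 0 = 3.699 V
Step 2 — R_th: zero the source — replace V1 by a short circuit (node 3 merges into node 0) — and find the resistance seen between A (node 2) and B (node 0).
Reduce the network between node 2 (A) and node 0 (B) by series/parallel combination:
  Rp1 = R1 ‖ R3 (parallel, both between nodes 0 and 1) = 1/(1/6.2 + 1/2700) = 6.186 Ω
  Rs1 = R2 + Rp1 (series, joined only at node 1) = 1800 + 6.186 = 1806 Ω
  Rp2 = R4 ‖ Rs1 (parallel, both between nodes 0 and 2) = 1/(1/330 + 1/1806) = 279 Ω
R_th = 279 Ω

Final answer: V_th = 3.699 V, R_th = 279 Ω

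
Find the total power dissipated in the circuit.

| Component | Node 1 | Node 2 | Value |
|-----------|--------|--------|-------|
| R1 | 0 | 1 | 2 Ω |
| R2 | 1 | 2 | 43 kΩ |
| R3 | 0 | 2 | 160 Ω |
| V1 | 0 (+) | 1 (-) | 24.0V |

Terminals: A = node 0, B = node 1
Nodal analysis, taking node 1 as the 0 V reference.
Source V1 fixes V_0 = 24 V.
KCL at each unknown node (sum of currents leaving = 0; resistances in Ω):
  Node 2: (V_2 - 0)/43000 + (V_2 - 24)/160 = 0
Collecting terms: 0.006273 × V_2 = 0.15  =>  V_2 = 23.91 V
Power in each resistor, P = (ΔV)²/R:
  P_R1 = (24 - 0)²/2 = 288 W
  P_R2 = (0 - 23.91)²/43000 = 0.0133 W
  P_R3 = (24 - 23.91)²/160 = 0.00004947 W
P_total = P_R1 + P_R2 + P_R3 = 288 W

Final answer: 288 W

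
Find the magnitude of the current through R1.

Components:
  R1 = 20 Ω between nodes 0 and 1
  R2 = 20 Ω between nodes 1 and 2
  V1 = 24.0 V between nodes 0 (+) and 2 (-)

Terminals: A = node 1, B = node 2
Nodal analysis, taking node 2 as the 0 V reference.
Source V1 fixes V_0 = 24 V.
KCL at each unknown node (sum of currents leaving = 0; resistances in Ω):
  Node 1: (V_1 - 24)/20 + (V_1 - 0)/20 = 0
Collecting terms: 0.1 × V_1 = 1.2  =>  V_1 = 12 V
I_R1 = (V_0 - V_1)/R1 = (24 - 12)/20 = 0.6 A
|I_R1| = 0.6 A

Final answer: |I_R1| = 0.6 A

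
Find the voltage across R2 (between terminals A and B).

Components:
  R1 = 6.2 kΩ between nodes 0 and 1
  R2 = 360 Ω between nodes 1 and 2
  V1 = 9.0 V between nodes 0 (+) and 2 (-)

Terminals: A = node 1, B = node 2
R1 and R2 are in series across V1 (node 0 → node 1 → node 2), and the output A–B is taken across R2, so this is a voltage divider.
Series current: I = V1/(R1 + R2) = 9/(6200 + 360) = 9/6560 = 0.001372 A
V_R2 = I × R2 = V1 × R2/(R1 + R2) = 9 × 360/6560 = 0.4939 V

Final answer: 0.4939 V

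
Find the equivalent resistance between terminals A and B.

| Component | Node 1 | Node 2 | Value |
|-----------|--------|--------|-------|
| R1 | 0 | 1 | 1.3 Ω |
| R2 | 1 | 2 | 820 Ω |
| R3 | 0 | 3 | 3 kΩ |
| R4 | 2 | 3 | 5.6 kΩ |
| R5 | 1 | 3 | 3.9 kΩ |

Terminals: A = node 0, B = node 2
The network is not a plain series/parallel combination. Inject a 1 A test current into terminal A (node 0) and return it from terminal B (node 2); then R_eq = V_A / (1 A).
Nodal analysis, taking node 2 as the 0 V reference.
Current source I_test pushes 1 A into node 0 and draws it out of node 2.
KCL at each unknown node (sum of currents leaving = 0; resistances in Ω):
  Node 0: (V_0 - V_1)/1.3 + (V_0 - V_3)/3000 - 1 = 0
  Node 1: (V_1 - V_0)/1.3 + (V_1 - 0)/820 + (V_1 - V_3)/3900 = 0
  Node 3: (V_3 - V_0)/3000 + (V_3 - V_1)/3900 + (V_3 - 0)/5600 = 0
Collecting terms (coefficients in siemens):
  0.7696·V_0 - 0.7692·V_1 - 0.0003333·V_3 = 1
  0.7707·V_1 - 0.7692·V_0 - 0.0002564·V_3 = 0
  0.0007683·V_3 - 0.0003333·V_0 - 0.0002564·V_1 = 0
Solving these 3 simultaneous equations (Gaussian elimination) gives:
  V_0 = 738.3 V, V_1 = 737.1 V, V_3 = 566.3 V
R_eq = V_0 / 1 A = 738.3 Ω

Final answer: 738.3 Ω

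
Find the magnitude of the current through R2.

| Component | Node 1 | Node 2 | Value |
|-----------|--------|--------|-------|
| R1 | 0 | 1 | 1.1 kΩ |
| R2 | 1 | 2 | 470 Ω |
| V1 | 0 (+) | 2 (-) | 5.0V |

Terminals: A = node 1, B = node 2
Nodal analysis, taking node 2 as the 0 V reference.
Source V1 fixes V_0 = 5 V.
KCL at each unknown node (sum of currents leaving = 0; resistances in Ω):
  Node 1: (V_1 - 5)/1100 + (V_1 - 0)/470 = 0
Collecting terms: 0.003037 × V_1 = 0.004545  =>  V_1 = 1.497 V
I_R2 = (V_1 - V_2)/R2 = (1.497 - 0)/470 = 0.003185 A
|I_R2| = 0.003185 A

Final answer: |I_R2| = 0.003185 A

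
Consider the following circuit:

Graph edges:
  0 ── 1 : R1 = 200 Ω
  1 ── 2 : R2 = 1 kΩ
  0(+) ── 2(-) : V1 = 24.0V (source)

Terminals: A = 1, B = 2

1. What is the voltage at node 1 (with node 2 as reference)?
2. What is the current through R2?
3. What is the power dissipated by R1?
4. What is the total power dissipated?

Nodal analysis, taking node 2 as the 0 V reference.
Source V1 fixes V_0 = 24 V.
KCL at each unknown node (sum of currents leaving = 0; resistances in Ω):
  Node 1: (V_1 - 24)/200 + (V_1 - 0)/1000 = 0
Collecting terms: 0.006 × V_1 = 0.12  =>  V_1 = 20 V
Part 1:
  Read off the nodal solution: V_1 = 20 V
Part 2:
  I_R2 = (V_1 - V_2)/R2 = (20 - 0)/1000 = 0.02 A
  Magnitude: I_R2 = 0.02 A
Part 3:
  I_R1 = (V_0 - V_1)/R1 = (24 - 20)/200 = 0.02 A
  P_R1 = I_R1² × R1 = (0.02)² × 200 = 0.08 W
Part 4:
  Power in each resistor, P = (ΔV)²/R:
    P_R1 = (24 - 20)²/200 = 0.08 W
    P_R2 = (20 - 0)²/1000 = 0.4 W
  P_total = P_R1 + P_R2 = 0.48 W

Final answers:
1. V_1 = 20 V
2. I_R2 = 0.02 A
3. P_R1 = 0.08 W
4. P_total = 0.48 W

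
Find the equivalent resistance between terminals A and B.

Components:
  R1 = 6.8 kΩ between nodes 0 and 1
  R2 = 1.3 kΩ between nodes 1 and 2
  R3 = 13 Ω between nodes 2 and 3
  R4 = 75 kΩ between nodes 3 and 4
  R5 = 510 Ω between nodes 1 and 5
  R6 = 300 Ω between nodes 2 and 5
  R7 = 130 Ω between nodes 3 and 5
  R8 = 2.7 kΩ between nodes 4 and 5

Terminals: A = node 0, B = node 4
The network is not a plain series/parallel combination. Inject a 1 A test current into terminal A (node 0) and return it from terminal B (node 4); then R_eq = V_A / (1 A).
Nodal analysis, taking node 4 as the 0 V reference.
Current source I_test pushes 1 A into node 0 and draws it out of node 4.
KCL at each unknown node (sum of currents leaving = 0; resistances in Ω):
  Node 0: (V_0 - V_1)/6800 - 1 = 0
  Node 1: (V_1 - V_0)/6800 + (V_1 - V_2)/1300 + (V_1 - V_5)/510 = 0
  Node 2: (V_2 - V_1)/1300 + (V_2 - V_3)/13 + (V_2 - V_5)/300 = 0
  Node 3: (V_3 - V_2)/13 + (V_3 - 0)/75000 + (V_3 - V_5)/130 = 0
  Node 5: (V_5 - V_1)/510 + (V_5 - V_2)/300 + (V_5 - V_3)/130 + (V_5 - 0)/2700 = 0
Collecting terms (coefficients in siemens):
  0.0001471·V_0 - 0.0001471·V_1 = 1
  0.002877·V_1 - 0.0001471·V_0 - 0.0007692·V_2 - 0.001961·V_5 = 0
  0.08103·V_2 - 0.0007692·V_1 - 0.07692·V_3 - 0.003333·V_5 = 0
  0.08463·V_3 - 0.07692·V_2 - 0.007692·V_5 = 0
  0.01336·V_5 - 0.001961·V_1 - 0.003333·V_2 - 0.007692·V_3 = 0
Solving these 5 simultaneous equations (Gaussian elimination) gives:
  V_0 = 9778 V, V_1 = 2978 V, V_2 = 2628 V, V_3 = 2626 V
  V_5 = 2605 V
R_eq = V_0 / 1 A = 9778 Ω = 9.778 kΩ

Final answer: 9.778 kΩ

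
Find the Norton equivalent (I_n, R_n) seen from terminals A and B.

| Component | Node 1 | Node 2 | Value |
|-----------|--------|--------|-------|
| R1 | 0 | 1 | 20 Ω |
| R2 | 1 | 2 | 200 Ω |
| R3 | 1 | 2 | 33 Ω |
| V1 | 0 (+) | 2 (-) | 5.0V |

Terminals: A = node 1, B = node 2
Find the Thévenin equivalent first; then I_n = V_th/R_th and R_n = R_th.
Step 1 — V_th is the open-circuit voltage V_A - V_B (nothing connected across the terminals).
Nodal analysis, taking node 2 as the 0 V reference.
Source V1 fixes V_0 = 5 V.
KCL at each unknown node (sum of currents leaving = 0; resistances in Ω):
  Node 1: (V_1 - 5)/20 + (V_1 - 0)/200 + (V_1 - 0)/33 = 0
Collecting terms: 0.0853 × V_1 = 0.25  =>  V_1 = 2.931 V
V_th = V_1 - V_2 = 2.931 - 0 = 2.931 V
Step 2 — R_th: zero the source — replace V1 by a short circuit (node 2 merges into node 0) — and find the resistance seen between A (node 1) and B (node 0).
Reduce the network between node 1 (A) and node 0 (B) by series/parallel combination:
  Rp1 = R1 ‖ R2 ‖ R3 (parallel, all between nodes 0 and 1) = 1/(1/20 + 1/200 + 1/33) = 11.72 Ω
R_th = 11.72 Ω
I_n = V_th/R_th = 2.931/11.72 = 0.25 A, and R_n = R_th = 11.72 Ω

Final answer: I_n = 0.25 A, R_n = 11.72 Ω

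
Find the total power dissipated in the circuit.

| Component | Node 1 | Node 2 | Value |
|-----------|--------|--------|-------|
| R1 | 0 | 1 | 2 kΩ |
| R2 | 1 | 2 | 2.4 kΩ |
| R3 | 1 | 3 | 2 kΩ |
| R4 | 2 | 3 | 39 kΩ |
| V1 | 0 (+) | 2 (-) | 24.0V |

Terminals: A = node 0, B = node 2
Nodal analysis, taking node 2 as the 0 V reference.
Source V1 fixes V_0 = 24 V.
KCL at each unknown node (sum of currents leaving = 0; resistances in Ω):
  Node 1: (V_1 - 24)/2000 + (V_1 - 0)/2400 + (V_1 - V_3)/2000 = 0
  Node 3: (V_3 - V_1)/2000 + (V_3 - 0)/39000 = 0
Collecting terms (coefficients in siemens):
  0.001417·V_1 - 0.0005·V_3 = 0.012
  0.0005256·V_3 - 0.0005·V_1 = 0
Determinant D = (0.001417)(0.0005256) - (-0.0005)(-0.0005) = 0.0000004947
V_1 = [(0.012)(0.0005256) - (-0.0005)(0)]/D = 12.75 V
V_3 = [(0.001417)(0) - (0.012)(-0.0005)]/D = 12.13 V
Power in each resistor, P = (ΔV)²/R:
  P_R1 = (24 - 12.75)²/2000 = 0.06326 W
  P_R2 = (12.75 - 0)²/2400 = 0.06775 W
  P_R3 = (12.75 - 12.13)²/2000 = 0.0001935 W
  P_R4 = (0 - 12.13)²/39000 = 0.003772 W
P_total = P_R1 + P_R2 + P_R3 + P_R4 = 0.135 W

Final answer: 0.135 W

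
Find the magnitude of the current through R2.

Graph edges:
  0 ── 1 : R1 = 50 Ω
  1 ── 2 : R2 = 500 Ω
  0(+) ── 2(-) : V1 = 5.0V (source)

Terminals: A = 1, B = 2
Nodal analysis, taking node 2 as the 0 V reference.
Source V1 fixes V_0 = 5 V.
KCL at each unknown node (sum of currents leaving = 0; resistances in Ω):
  Node 1: (V_1 - 5)/50 + (V_1 - 0)/500 = 0
Collecting terms: 0.022 × V_1 = 0.1  =>  V_1 = 4.545 V
I_R2 = (V_1 - V_2)/R2 = (4.545 - 0)/500 = 0.009091 A
|I_R2| = 0.009091 A

Final answer: |I_R2| = 0.009091 A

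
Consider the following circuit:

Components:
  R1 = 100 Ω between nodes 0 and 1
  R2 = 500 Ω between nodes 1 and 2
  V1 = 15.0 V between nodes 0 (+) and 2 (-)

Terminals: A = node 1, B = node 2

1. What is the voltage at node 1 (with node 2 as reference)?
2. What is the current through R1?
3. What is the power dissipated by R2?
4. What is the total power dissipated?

Nodal analysis, taking node 2 as the 0 V reference.
Source V1 fixes V_0 = 15 V.
KCL at each unknown node (sum of currents leaving = 0; resistances in Ω):
  Node 1: (V_1 - 15)/100 + (V_1 - 0)/500 = 0
Collecting terms: 0.012 × V_1 = 0.15  =>  V_1 = 12.5 V
Part 1:
  Read off the nodal solution: V_1 = 12.5 V
Part 2:
  I_R1 = (V_0 - V_1)/R1 = (15 - 12.5)/100 = 0.025 A
  Magnitude: I_R1 = 0.025 A
Part 3:
  I_R2 = (V_1 - V_2)/R2 = (12.5 - 0)/500 = 0.025 A
  P_R2 = I_R2² × R2 = (0.025)² × 500 = 0.3125 W
Part 4:
  Power in each resistor, P = (ΔV)²/R:
    P_R1 = (15 - 12.5)²/100 = 0.0625 W
    P_R2 = (12.5 - 0)²/500 = 0.3125 W
  P_total = P_R1 + P_R2 = 0.375 W

Final answers:
1. V_1 = 12.5 V
2. I_R1 = 0.025 A
3. P_R2 = 0.3125 W
4. P_total = 0.375 W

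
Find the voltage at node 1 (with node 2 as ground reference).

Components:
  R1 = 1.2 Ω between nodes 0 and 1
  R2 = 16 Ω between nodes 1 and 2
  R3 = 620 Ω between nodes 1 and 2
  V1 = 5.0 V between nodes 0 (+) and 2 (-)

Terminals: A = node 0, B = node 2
Nodal analysis, taking node 2 as the 0 V reference.
Source V1 fixes V_0 = 5 V.
KCL at each unknown node (sum of currents leaving = 0; resistances in Ω):
  Node 1: (V_1 - 5)/1.2 + (V_1 - 0)/16 + (V_1 - 0)/620 = 0
Collecting terms: 0.8974 × V_1 = 4.167  =>  V_1 = 4.643 V
The requested potential is V_1 = 4.643 V.

Final answer: V_1 = 4.643 V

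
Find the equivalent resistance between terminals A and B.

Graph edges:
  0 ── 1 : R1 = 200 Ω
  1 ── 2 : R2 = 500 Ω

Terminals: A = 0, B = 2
Reduce the network between node 0 (A) and node 2 (B) by series/parallel combination:
  Rs1 = R1 + R2 (series, joined only at node 1) = 200 + 500 = 700 Ω
R_eq = 700 Ω

Final answer: 700 Ω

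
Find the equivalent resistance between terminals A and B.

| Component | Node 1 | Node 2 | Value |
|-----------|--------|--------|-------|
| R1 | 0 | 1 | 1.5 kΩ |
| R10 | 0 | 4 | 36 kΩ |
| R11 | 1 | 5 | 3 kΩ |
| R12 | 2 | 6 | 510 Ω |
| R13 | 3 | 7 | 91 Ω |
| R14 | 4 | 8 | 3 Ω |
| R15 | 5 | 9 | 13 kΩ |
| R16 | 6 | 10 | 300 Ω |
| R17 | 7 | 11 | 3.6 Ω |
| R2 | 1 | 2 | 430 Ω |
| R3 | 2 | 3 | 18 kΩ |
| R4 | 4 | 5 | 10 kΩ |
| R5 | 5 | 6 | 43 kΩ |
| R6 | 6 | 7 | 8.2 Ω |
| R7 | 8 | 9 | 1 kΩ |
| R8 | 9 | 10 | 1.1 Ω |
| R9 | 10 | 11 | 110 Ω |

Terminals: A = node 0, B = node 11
The network is not a plain series/parallel combination. Inject a 1 A test current into terminal A (node 0) and return it from terminal B (node 11); then R_eq = V_A / (1 A).
Nodal analysis, taking node 11 as the 0 V reference.
Current source I_test pushes 1 A into node 0 and draws it out of node 11.
KCL at each unknown node (sum of currents leaving = 0; resistances in Ω):
  Node 0: (V_0 - V_1)/1500 + (V_0 - V_4)/36000 - 1 = 0
  Node 1: (V_1 - V_0)/1500 + (V_1 - V_2)/430 + (V_1 - V_5)/3000 = 0
  Node 2: (V_2 - V_1)/430 + (V_2 - V_3)/18000 + (V_2 - V_6)/510 = 0
  Node 3: (V_3 - V_2)/18000 + (V_3 - V_7)/91 = 0
  Node 4: (V_4 - V_0)/36000 + (V_4 - V_5)/10000 + (V_4 - V_8)/3 = 0
  Node 5: (V_5 - V_1)/3000 + (V_5 - V_4)/10000 + (V_5 - V_6)/43000 + (V_5 - V_9)/13000 = 0
  Node 6: (V_6 - V_2)/510 + (V_6 - V_5)/43000 + (V_6 - V_7)/8.2 + (V_6 - V_10)/300 = 0
  Node 7: (V_7 - V_3)/91 + (V_7 - V_6)/8.2 + (V_7 - 0)/3.6 = 0
  Node 8: (V_8 - V_4)/3 + (V_8 - V_9)/1000 = 0
  Node 9: (V_9 - V_5)/13000 + (V_9 - V_8)/1000 + (V_9 - V_10)/1.1 = 0
  Node 10: (V_10 - V_6)/300 + (V_10 - V_9)/1.1 + (V_10 - 0)/110 = 0
Collecting terms (coefficients in siemens):
  0.0006944·V_0 - 0.0006667·V_1 - 0.00002778·V_4 = 1
  0.003326·V_1 - 0.0006667·V_0 - 0.002326·V_2 - 0.0003333·V_5 = 0
  0.004342·V_2 - 0.002326·V_1 - 0.00005556·V_3 - 0.001961·V_6 = 0
  0.01104·V_3 - 0.00005556·V_2 - 0.01099·V_7 = 0
  0.3335·V_4 - 0.00002778·V_0 - 0.0001·V_5 - 0.3333·V_8 = 0
  0.0005335·V_5 - 0.0003333·V_1 - 0.0001·V_4 - 0.00002326·V_6 - 0.00007692·V_9 = 0
  0.1273·V_6 - 0.001961·V_2 - 0.00002326·V_5 - 0.122·V_7 - 0.003333·V_10 = 0
  0.4107·V_7 - 0.01099·V_3 - 0.122·V_6 = 0
  0.3343·V_8 - 0.3333·V_4 - 0.001·V_9 = 0
  0.9102·V_9 - 0.00007692·V_5 - 0.001·V_8 - 0.9091·V_10 = 0
  0.9215·V_10 - 0.003333·V_6 - 0.9091·V_9 = 0
Solving these 11 simultaneous equations (Gaussian elimination) gives:
  V_0 = 2210 V, V_1 = 797 V, V_2 = 431.5 V, V_3 = 5.302 V
  V_4 = 113.3 V, V_5 = 521.7 V, V_6 = 10.12 V, V_7 = 3.147 V
  V_8 = 113 V, V_9 = 13.98 V, V_10 = 13.83 V
R_eq = V_0 / 1 A = 2210 Ω = 2.21 kΩ

Final answer: 2.21 kΩ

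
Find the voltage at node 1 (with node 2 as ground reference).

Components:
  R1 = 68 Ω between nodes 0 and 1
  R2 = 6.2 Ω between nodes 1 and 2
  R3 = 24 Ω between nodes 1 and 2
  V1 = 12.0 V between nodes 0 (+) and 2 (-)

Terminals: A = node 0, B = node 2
Nodal analysis, taking node 2 as the 0 V reference.
Source V1 fixes V_0 = 12 V.
KCL at each unknown node (sum of currents leaving = 0; resistances in Ω):
  Node 1: (V_1 - 12)/68 + (V_1 - 0)/6.2 + (V_1 - 0)/24 = 0
Collecting terms: 0.2177 × V_1 = 0.1765  =>  V_1 = 0.8108 V
The requested potential is V_1 = 0.8108 V.

Final answer: V_1 = 0.8108 V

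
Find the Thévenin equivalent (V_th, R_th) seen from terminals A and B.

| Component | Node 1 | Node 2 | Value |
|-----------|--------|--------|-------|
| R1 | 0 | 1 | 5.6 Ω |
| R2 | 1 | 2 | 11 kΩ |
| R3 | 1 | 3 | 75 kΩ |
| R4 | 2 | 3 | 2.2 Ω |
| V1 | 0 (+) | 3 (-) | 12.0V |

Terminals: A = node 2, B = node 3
Step 1 — V_th is the open-circuit voltage V_A - V_B (nothing connected across the terminals).
Nodal analysis, taking node 3 as the 0 V reference.
Source V1 fixes V_0 = 12 V.
KCL at each unknown node (sum of currents leaving = 0; resistances in Ω):
  Node 1: (V_1 - 12)/5.6 + (V_1 - V_2)/11000 + (V_1 - 0)/75000 = 0
  Node 2: (V_2 - V_1)/11000 + (V_2 - 0)/2.2 = 0
Collecting terms (coefficients in siemens):
  0.1787·V_1 - 0.00009091·V_2 = 2.143
  0.4546·V_2 - 0.00009091·V_1 = 0
Determinant D = (0.1787)(0.4546) - (-0.00009091)(-0.00009091) = 0.08123
V_1 = [(2.143)(0.4546) - (-0.00009091)(0)]/D = 11.99 V
V_2 = [(0.1787)(0) - (2.143)(-0.00009091)]/D = 0.002398 V
V_th = V_2 - V_3 = 0.002398 - 0 = 0.002398 V
Step 2 — R_th: zero the source — replace V1 by a short circuit (node 3 merges into node 0) — and find the resistance seen between A (node 2) and B (node 0).
Reduce the network between node 2 (A) and node 0 (B) by series/parallel combination:
  Rp1 = R1 ‖ R3 (parallel, both between nodes 0 and 1) = 1/(1/5.6 + 1/75000) = 5.6 Ω
  Rs1 = R2 + Rp1 (series, joined only at node 1) = 11000 + 5.6 = 11010 Ω
  Rp2 = R4 ‖ Rs1 (parallel, both between nodes 0 and 2) = 1/(1/2.2 + 1/11010) = 2.2 Ω
R_th = 2.2 Ω

Final answer: V_th = 0.002398 V, R_th = 2.2 Ω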